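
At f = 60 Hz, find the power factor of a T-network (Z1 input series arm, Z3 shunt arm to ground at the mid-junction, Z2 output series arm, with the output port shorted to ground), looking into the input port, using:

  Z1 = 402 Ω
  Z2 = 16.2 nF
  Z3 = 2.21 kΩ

Step 1 — Angular frequency: ω = 2π·f = 2π·60 = 377 rad/s.
Step 2 — Component impedances:
  Z1: Z = R = 402 Ω
  Z2: Z = 1/(jωC) = -j/(ω·C) = 0 - j1.637e+05 Ω
  Z3: Z = R = 2210 Ω
Step 3 — With the output port shorted to ground, the output series arm Z2 runs from the junction to ground; the shunt arm Z3 also runs from the junction to ground. They appear in parallel: Z3 || Z2 = 2210 - j29.82 Ω.
Step 4 — Series with input arm Z1: Z_in = Z1 + (Z3 || Z2) = 2612 - j29.82 Ω = 2612∠-0.7° Ω.
Step 5 — Power factor: PF = cos(φ) = Re(Z)/|Z| = 2611.6/2611.8 = 0.9999.
Step 6 — Type: Im(Z) = -29.82 ⇒ leading (phase φ = -0.7°).

PF = 0.9999 (leading, φ = -0.7°)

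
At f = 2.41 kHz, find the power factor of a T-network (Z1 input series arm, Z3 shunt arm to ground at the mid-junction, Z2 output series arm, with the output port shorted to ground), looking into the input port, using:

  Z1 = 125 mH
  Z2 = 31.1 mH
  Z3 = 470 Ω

Step 1 — Angular frequency: ω = 2π·f = 2π·2410 = 1.514e+04 rad/s.
Step 2 — Component impedances:
  Z1: Z = jωL = j·1.514e+04·0.125 = 0 + j1893 Ω
  Z2: Z = jωL = j·1.514e+04·0.0311 = 0 + j470.9 Ω
  Z3: Z = R = 470 Ω
Step 3 — With the output port shorted to ground, the output series arm Z2 runs from the junction to ground; the shunt arm Z3 also runs from the junction to ground. They appear in parallel: Z3 || Z2 = 235.5 + j235 Ω.
Step 4 — Series with input arm Z1: Z_in = Z1 + (Z3 || Z2) = 235.5 + j2128 Ω = 2141∠83.7° Ω.
Step 5 — Power factor: PF = cos(φ) = Re(Z)/|Z| = 235.5/2141 = 0.11.
Step 6 — Type: Im(Z) = 2128 ⇒ lagging (phase φ = 83.7°).

PF = 0.11 (lagging, φ = 83.7°)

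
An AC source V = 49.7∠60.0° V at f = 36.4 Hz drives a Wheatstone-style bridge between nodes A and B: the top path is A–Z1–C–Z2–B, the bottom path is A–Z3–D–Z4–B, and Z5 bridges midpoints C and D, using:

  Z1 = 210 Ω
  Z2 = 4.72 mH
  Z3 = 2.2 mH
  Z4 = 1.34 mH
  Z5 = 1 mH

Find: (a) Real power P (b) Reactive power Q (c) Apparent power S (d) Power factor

Step 1 — Angular frequency: ω = 2π·f = 2π·36.4 = 228.7 rad/s.
Step 2 — Component impedances:
  Z1: Z = R = 210 Ω
  Z2: Z = jωL = j·228.7·0.00472 = 0 + j1.08 Ω
  Z3: Z = jωL = j·228.7·0.0022 = 0 + j0.5032 Ω
  Z4: Z = jωL = j·228.7·0.00134 = 0 + j0.3065 Ω
  Z5: Z = jωL = j·228.7·0.001 = 0 + j0.2287 Ω
Step 3 — Bridge requires nodal analysis (the Z5 bridge couples midpoints C and D, so the two paths cannot be reduced to a simple series/parallel combination). Setting node B to ground and injecting 1 A at node A, the 3-node admittance system at A, C, D solves to V_A = Z_AB = 0.001423 + j0.7515 Ω = 0.7515∠89.9° Ω.
Step 4 — Source phasor: V = 49.7∠60.0° V = 24.85 + j43.04 V.
Step 5 — Current: I = V / Z = 57.34 - j32.96 A = 66.14∠-29.9° A.
Step 6 — Complex power: S = V·I* = 6.223 + j3287 VA.
Step 7 — Real power: P = Re(S) = 6.223 W.
Step 8 — Reactive power: Q = Im(S) = 3287 VAR.
Step 9 — Apparent power: |S| = 3287 VA.
Step 10 — Power factor: PF = P/|S| = 0.001893 (lagging).

(a) P = 6.223 W  (b) Q = 3287 VAR  (c) S = 3287 VA  (d) PF = 0.001893 (lagging)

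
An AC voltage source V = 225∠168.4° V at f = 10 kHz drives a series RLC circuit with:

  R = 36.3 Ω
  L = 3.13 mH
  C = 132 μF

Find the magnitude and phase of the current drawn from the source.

Step 1 — Angular frequency: ω = 2π·f = 2π·1e+04 = 6.283e+04 rad/s.
Step 2 — Component impedances:
  R: Z = R = 36.3 Ω
  L: Z = jωL = j·6.283e+04·0.00313 = 0 + j196.7 Ω
  C: Z = 1/(jωC) = -j/(ω·C) = 0 - j0.1206 Ω
Step 3 — Series combination: Z_total = R + L + C = 36.3 + j196.5 Ω = 199.9∠79.5° Ω.
Step 4 — Source phasor: V = 225∠168.4° V = -220.4 + j45.24 V.
Step 5 — Ohm's law: I = V / Z_total = (-220.4 + j45.24) / (36.3 + j196.5) = 0.02232 + j1.126 A.
Step 6 — Convert to polar: |I| = 1.126 A, ∠I = 88.9°.

I = 1.126∠88.9° A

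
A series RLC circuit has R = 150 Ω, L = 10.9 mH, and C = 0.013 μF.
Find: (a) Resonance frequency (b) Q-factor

Step 1 — Resonance condition Im(Z)=0 gives ω₀ = 1/√(LC).
Step 2 — ω₀ = 1/√(0.0109·1.3e-08) = 8.401e+04 rad/s.
Step 3 — f₀ = ω₀/(2π) = 1.337e+04 Hz.
Step 4 — Series Q: Q = ω₀L/R = 8.401e+04·0.0109/150 = 6.105.

(a) f₀ = 1.337e+04 Hz  (b) Q = 6.105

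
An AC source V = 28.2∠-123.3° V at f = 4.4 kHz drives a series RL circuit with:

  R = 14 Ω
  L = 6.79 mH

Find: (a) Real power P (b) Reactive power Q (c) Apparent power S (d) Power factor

Step 1 — Angular frequency: ω = 2π·f = 2π·4400 = 2.765e+04 rad/s.
Step 2 — Component impedances:
  R: Z = R = 14 Ω
  L: Z = jωL = j·2.765e+04·0.00679 = 0 + j187.7 Ω
Step 3 — Series combination: Z_total = R + L = 14 + j187.7 Ω = 188.2∠85.7° Ω.
Step 4 — Source phasor: V = 28.2∠-123.3° V = -15.48 - j23.57 V.
Step 5 — Current: I = V / Z = -0.131 + j0.07271 A = 0.1498∠151.0° A.
Step 6 — Complex power: S = V·I* = 0.3142 + j4.213 VA.
Step 7 — Real power: P = Re(S) = 0.3142 W.
Step 8 — Reactive power: Q = Im(S) = 4.213 VAR.
Step 9 — Apparent power: |S| = 4.225 VA.
Step 10 — Power factor: PF = P/|S| = 0.07437 (lagging).

(a) P = 0.3142 W  (b) Q = 4.213 VAR  (c) S = 4.225 VA  (d) PF = 0.07437 (lagging)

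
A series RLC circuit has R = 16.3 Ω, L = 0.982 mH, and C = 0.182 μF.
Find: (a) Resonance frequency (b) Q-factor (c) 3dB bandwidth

Step 1 — Resonance: ω₀ = 1/√(LC) = 1/√(0.000982·1.82e-07) = 7.48e+04 rad/s.
Step 2 — f₀ = ω₀/(2π) = 1.19e+04 Hz.
Step 3 — Series Q: Q = ω₀L/R = 7.48e+04·0.000982/16.3 = 4.506.
Step 4 — Bandwidth: Δω = ω₀/Q = 1.66e+04 rad/s; BW = Δω/(2π) = 2642 Hz.

(a) f₀ = 1.19e+04 Hz  (b) Q = 4.506  (c) BW = 2642 Hz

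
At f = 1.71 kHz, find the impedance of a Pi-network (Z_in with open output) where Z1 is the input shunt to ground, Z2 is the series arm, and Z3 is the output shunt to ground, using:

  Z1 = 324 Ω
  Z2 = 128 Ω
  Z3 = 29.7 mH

Step 1 — Angular frequency: ω = 2π·f = 2π·1710 = 1.074e+04 rad/s.
Step 2 — Component impedances:
  Z1: Z = R = 324 Ω
  Z2: Z = R = 128 Ω
  Z3: Z = jωL = j·1.074e+04·0.0297 = 0 + j319.1 Ω
Step 3 — With open output, the series arm Z2 and the output shunt Z3 appear in series to ground: Z2 + Z3 = 128 + j319.1 Ω.
Step 4 — Parallel with input shunt Z1: Z_in = Z1 || (Z2 + Z3) = 169 + j109.4 Ω = 201.3∠32.9° Ω.

Z = 169 + j109.4 Ω = 201.3∠32.9° Ω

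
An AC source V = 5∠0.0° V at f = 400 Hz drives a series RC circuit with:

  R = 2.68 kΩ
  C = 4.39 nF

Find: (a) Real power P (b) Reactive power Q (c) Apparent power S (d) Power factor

Step 1 — Angular frequency: ω = 2π·f = 2π·400 = 2513 rad/s.
Step 2 — Component impedances:
  R: Z = R = 2680 Ω
  C: Z = 1/(jωC) = -j/(ω·C) = 0 - j9.063e+04 Ω
Step 3 — Series combination: Z_total = R + C = 2680 - j9.063e+04 Ω = 9.067e+04∠-88.3° Ω.
Step 4 — Source phasor: V = 5∠0.0° V = 5 V.
Step 5 — Current: I = V / Z = 1.63e-06 + j5.512e-05 A = 5.514e-05∠88.3° A.
Step 6 — Complex power: S = V·I* = 8.149e-06 - j0.0002756 VA.
Step 7 — Real power: P = Re(S) = 8.149e-06 W.
Step 8 — Reactive power: Q = Im(S) = -0.0002756 VAR.
Step 9 — Apparent power: |S| = 0.0002757 VA.
Step 10 — Power factor: PF = P/|S| = 0.02956 (leading).

(a) P = 8.149e-06 W  (b) Q = -0.0002756 VAR  (c) S = 0.0002757 VA  (d) PF = 0.02956 (leading)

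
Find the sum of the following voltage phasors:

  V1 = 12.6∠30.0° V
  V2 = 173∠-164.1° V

Step 1 — Convert each phasor to rectangular form:
  V1 = 12.6·(cos(30.0°) + j·sin(30.0°)) = 10.91 + j6.3 V
  V2 = 173·(cos(-164.1°) + j·sin(-164.1°)) = -166.4 - j47.39 V
Step 2 — Sum components: V_total = -155.5 - j41.09 V.
Step 3 — Convert to polar: |V_total| = 160.8 V, ∠V_total = -165.2°.

V_total = 160.8∠-165.2° V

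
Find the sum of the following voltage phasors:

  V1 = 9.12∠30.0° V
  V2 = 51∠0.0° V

Step 1 — Convert each phasor to rectangular form:
  V1 = 9.12·(cos(30.0°) + j·sin(30.0°)) = 7.898 + j4.56 V
  V2 = 51·(cos(0.0°) + j·sin(0.0°)) = 51 V
Step 2 — Sum components: V_total = 58.9 + j4.56 V.
Step 3 — Convert to polar: |V_total| = 59.07 V, ∠V_total = 4.4°.

V_total = 59.07∠4.4° V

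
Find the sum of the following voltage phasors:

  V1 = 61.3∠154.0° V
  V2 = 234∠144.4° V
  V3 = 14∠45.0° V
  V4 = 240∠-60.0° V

Step 1 — Convert each phasor to rectangular form:
  V1 = 61.3·(cos(154.0°) + j·sin(154.0°)) = -55.1 + j26.87 V
  V2 = 234·(cos(144.4°) + j·sin(144.4°)) = -190.3 + j136.2 V
  V3 = 14·(cos(45.0°) + j·sin(45.0°)) = 9.899 + j9.899 V
  V4 = 240·(cos(-60.0°) + j·sin(-60.0°)) = 120 - j207.8 V
Step 2 — Sum components: V_total = -115.5 - j34.86 V.
Step 3 — Convert to polar: |V_total| = 120.6 V, ∠V_total = -163.2°.

V_total = 120.6∠-163.2° V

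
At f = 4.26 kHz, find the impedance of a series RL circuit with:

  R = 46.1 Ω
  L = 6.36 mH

Step 1 — Angular frequency: ω = 2π·f = 2π·4260 = 2.677e+04 rad/s.
Step 2 — Component impedances:
  R: Z = R = 46.1 Ω
  L: Z = jωL = j·2.677e+04·0.00636 = 0 + j170.2 Ω
Step 3 — Series combination: Z_total = R + L = 46.1 + j170.2 Ω = 176.4∠74.8° Ω.

Z = 46.1 + j170.2 Ω = 176.4∠74.8° Ω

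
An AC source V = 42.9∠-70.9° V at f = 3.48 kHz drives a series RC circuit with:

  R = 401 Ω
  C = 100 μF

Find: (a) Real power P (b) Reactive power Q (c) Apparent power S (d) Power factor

Step 1 — Angular frequency: ω = 2π·f = 2π·3480 = 2.187e+04 rad/s.
Step 2 — Component impedances:
  R: Z = R = 401 Ω
  C: Z = 1/(jωC) = -j/(ω·C) = 0 - j0.4573 Ω
Step 3 — Series combination: Z_total = R + C = 401 - j0.4573 Ω = 401∠-0.1° Ω.
Step 4 — Source phasor: V = 42.9∠-70.9° V = 14.04 - j40.54 V.
Step 5 — Current: I = V / Z = 0.03512 - j0.1011 A = 0.107∠-70.8° A.
Step 6 — Complex power: S = V·I* = 4.59 - j0.005234 VA.
Step 7 — Real power: P = Re(S) = 4.59 W.
Step 8 — Reactive power: Q = Im(S) = -0.005234 VAR.
Step 9 — Apparent power: |S| = 4.59 VA.
Step 10 — Power factor: PF = P/|S| = 1 (leading).

(a) P = 4.59 W  (b) Q = -0.005234 VAR  (c) S = 4.59 VA  (d) PF = 1 (leading)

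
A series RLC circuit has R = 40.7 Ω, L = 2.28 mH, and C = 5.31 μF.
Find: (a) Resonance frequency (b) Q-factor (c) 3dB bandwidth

Step 1 — Resonance condition Im(Z)=0 gives ω₀ = 1/√(LC).
Step 2 — ω₀ = 1/√(0.00228·5.31e-06) = 9088 rad/s.
Step 3 — f₀ = ω₀/(2π) = 1446 Hz.
Step 4 — Series Q: Q = ω₀L/R = 9088·0.00228/40.7 = 0.5091.
Step 5 — 3dB bandwidth: Δω = ω₀/Q = 1.785e+04 rad/s; BW = Δω/(2π) = 2841 Hz.

(a) f₀ = 1446 Hz  (b) Q = 0.5091  (c) BW = 2841 Hz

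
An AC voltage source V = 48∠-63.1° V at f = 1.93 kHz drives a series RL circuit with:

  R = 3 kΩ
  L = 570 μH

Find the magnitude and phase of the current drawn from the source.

Step 1 — Angular frequency: ω = 2π·f = 2π·1930 = 1.213e+04 rad/s.
Step 2 — Component impedances:
  R: Z = R = 3000 Ω
  L: Z = jωL = j·1.213e+04·0.00057 = 0 + j6.912 Ω
Step 3 — Series combination: Z_total = R + L = 3000 + j6.912 Ω = 3000∠0.1° Ω.
Step 4 — Source phasor: V = 48∠-63.1° V = 21.72 - j42.81 V.
Step 5 — Ohm's law: I = V / Z_total = (21.72 - j42.81) / (3000 + j6.912) = 0.007206 - j0.01429 A.
Step 6 — Convert to polar: |I| = 0.016 A, ∠I = -63.2°.

I = 0.016∠-63.2° A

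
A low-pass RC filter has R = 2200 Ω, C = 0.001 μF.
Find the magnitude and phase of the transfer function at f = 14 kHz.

Step 1 — Angular frequency: ω = 2π·1.4e+04 = 8.796e+04 rad/s.
Step 2 — Transfer function: H(jω) = 1/(1 + jωRC).
Step 3 — Denominator: 1 + jωRC = 1 + j·8.796e+04·2200·1e-09 = 1 + j0.1935.
Step 4 — H = 0.9639 - j0.1865.
Step 5 — Magnitude: |H| = 0.9818 (-0.2 dB); phase: φ = -11.0°.

|H| = 0.9818 (-0.2 dB), φ = -11.0°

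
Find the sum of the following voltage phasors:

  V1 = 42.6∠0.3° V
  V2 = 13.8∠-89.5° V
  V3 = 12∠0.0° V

Step 1 — Convert each phasor to rectangular form:
  V1 = 42.6·(cos(0.3°) + j·sin(0.3°)) = 42.6 + j0.2231 V
  V2 = 13.8·(cos(-89.5°) + j·sin(-89.5°)) = 0.1204 - j13.8 V
  V3 = 12·(cos(0.0°) + j·sin(0.0°)) = 12 V
Step 2 — Sum components: V_total = 54.72 - j13.58 V.
Step 3 — Convert to polar: |V_total| = 56.38 V, ∠V_total = -13.9°.

V_total = 56.38∠-13.9° V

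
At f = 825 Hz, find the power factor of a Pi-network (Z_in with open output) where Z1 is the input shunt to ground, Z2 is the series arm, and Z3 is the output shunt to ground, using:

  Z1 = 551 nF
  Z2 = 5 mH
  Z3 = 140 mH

Step 1 — Angular frequency: ω = 2π·f = 2π·825 = 5184 rad/s.
Step 2 — Component impedances:
  Z1: Z = 1/(jωC) = -j/(ω·C) = 0 - j350.1 Ω
  Z2: Z = jωL = j·5184·0.005 = 0 + j25.92 Ω
  Z3: Z = jωL = j·5184·0.14 = 0 + j725.7 Ω
Step 3 — With open output, the series arm Z2 and the output shunt Z3 appear in series to ground: Z2 + Z3 = 0 + j751.6 Ω.
Step 4 — Parallel with input shunt Z1: Z_in = Z1 || (Z2 + Z3) = 0 - j655.4 Ω = 655.4∠-90.0° Ω.
Step 5 — Power factor: PF = cos(φ) = Re(Z)/|Z| = 0/655.4 = 0.
Step 6 — Type: Im(Z) = -655.4 ⇒ leading (phase φ = -90.0°).

PF = 0 (leading, φ = -90.0°)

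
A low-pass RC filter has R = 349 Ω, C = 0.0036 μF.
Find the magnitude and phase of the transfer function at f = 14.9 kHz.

Step 1 — Angular frequency: ω = 2π·1.49e+04 = 9.362e+04 rad/s.
Step 2 — Transfer function: H(jω) = 1/(1 + jωRC).
Step 3 — Denominator: 1 + jωRC = 1 + j·9.362e+04·349·3.6e-09 = 1 + j0.1176.
Step 4 — H = 0.9864 - j0.116.
Step 5 — Magnitude: |H| = 0.9932 (-0.1 dB); phase: φ = -6.7°.

|H| = 0.9932 (-0.1 dB), φ = -6.7°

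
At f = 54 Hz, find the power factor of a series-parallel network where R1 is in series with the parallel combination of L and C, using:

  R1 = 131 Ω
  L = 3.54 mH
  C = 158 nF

Step 1 — Angular frequency: ω = 2π·f = 2π·54 = 339.3 rad/s.
Step 2 — Component impedances:
  R1: Z = R = 131 Ω
  L: Z = jωL = j·339.3·0.00354 = 0 + j1.201 Ω
  C: Z = 1/(jωC) = -j/(ω·C) = 0 - j1.865e+04 Ω
Step 3 — Parallel branch: L || C = 1/(1/L + 1/C) = 0 + j1.201 Ω.
Step 4 — Series with R1: Z_total = R1 + (L || C) = 131 + j1.201 Ω = 131∠0.5° Ω.
Step 5 — Power factor: PF = cos(φ) = Re(Z)/|Z| = 131/131 = 1.
Step 6 — Type: Im(Z) = 1.201 ⇒ lagging (phase φ = 0.5°).

PF = 1 (lagging, φ = 0.5°)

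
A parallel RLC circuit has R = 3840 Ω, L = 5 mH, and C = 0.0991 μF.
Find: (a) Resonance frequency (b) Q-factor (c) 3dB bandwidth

Step 1 — Resonance: ω₀ = 1/√(LC) = 1/√(0.005·9.91e-08) = 4.492e+04 rad/s.
Step 2 — f₀ = ω₀/(2π) = 7150 Hz.
Step 3 — Parallel Q: Q = R/(ω₀L) = 3840/(4.492e+04·0.005) = 17.1.
Step 4 — Bandwidth: Δω = ω₀/Q = 2628 rad/s; BW = Δω/(2π) = 418.2 Hz.

(a) f₀ = 7150 Hz  (b) Q = 17.1  (c) BW = 418.2 Hz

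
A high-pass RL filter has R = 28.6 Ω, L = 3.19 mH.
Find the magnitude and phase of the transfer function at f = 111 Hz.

Step 1 — Angular frequency: ω = 2π·111 = 697.4 rad/s.
Step 2 — Transfer function: H(jω) = jωL/(R + jωL).
Step 3 — Numerator jωL = j·2.225; denominator R + jωL = 28.6 + j2.225.
Step 4 — H = 0.006015 + j0.07732.
Step 5 — Magnitude: |H| = 0.07756 (-22.2 dB); phase: φ = 85.6°.

|H| = 0.07756 (-22.2 dB), φ = 85.6°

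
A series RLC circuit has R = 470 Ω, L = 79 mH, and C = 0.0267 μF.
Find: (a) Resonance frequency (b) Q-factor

Step 1 — Resonance condition Im(Z)=0 gives ω₀ = 1/√(LC).
Step 2 — ω₀ = 1/√(0.079·2.67e-08) = 2.177e+04 rad/s.
Step 3 — f₀ = ω₀/(2π) = 3465 Hz.
Step 4 — Series Q: Q = ω₀L/R = 2.177e+04·0.079/470 = 3.66.

(a) f₀ = 3465 Hz  (b) Q = 3.66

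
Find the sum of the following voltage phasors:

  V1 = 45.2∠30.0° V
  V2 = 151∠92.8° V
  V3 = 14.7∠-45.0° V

Step 1 — Convert each phasor to rectangular form:
  V1 = 45.2·(cos(30.0°) + j·sin(30.0°)) = 39.14 + j22.6 V
  V2 = 151·(cos(92.8°) + j·sin(92.8°)) = -7.376 + j150.8 V
  V3 = 14.7·(cos(-45.0°) + j·sin(-45.0°)) = 10.39 - j10.39 V
Step 2 — Sum components: V_total = 42.16 + j163 V.
Step 3 — Convert to polar: |V_total| = 168.4 V, ∠V_total = 75.5°.

V_total = 168.4∠75.5° V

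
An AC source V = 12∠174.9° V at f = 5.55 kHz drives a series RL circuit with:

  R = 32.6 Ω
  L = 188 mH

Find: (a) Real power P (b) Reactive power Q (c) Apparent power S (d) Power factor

Step 1 — Angular frequency: ω = 2π·f = 2π·5550 = 3.487e+04 rad/s.
Step 2 — Component impedances:
  R: Z = R = 32.6 Ω
  L: Z = jωL = j·3.487e+04·0.188 = 0 + j6556 Ω
Step 3 — Series combination: Z_total = R + L = 32.6 + j6556 Ω = 6556∠89.7° Ω.
Step 4 — Source phasor: V = 12∠174.9° V = -11.95 + j1.067 V.
Step 5 — Current: I = V / Z = 0.0001536 + j0.001824 A = 0.00183∠85.2° A.
Step 6 — Complex power: S = V·I* = 0.0001092 + j0.02196 VA.
Step 7 — Real power: P = Re(S) = 0.0001092 W.
Step 8 — Reactive power: Q = Im(S) = 0.02196 VAR.
Step 9 — Apparent power: |S| = 0.02196 VA.
Step 10 — Power factor: PF = P/|S| = 0.004973 (lagging).

(a) P = 0.0001092 W  (b) Q = 0.02196 VAR  (c) S = 0.02196 VA  (d) PF = 0.004973 (lagging)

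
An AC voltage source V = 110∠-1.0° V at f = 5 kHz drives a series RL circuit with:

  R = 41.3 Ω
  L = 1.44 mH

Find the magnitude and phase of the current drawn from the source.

Step 1 — Angular frequency: ω = 2π·f = 2π·5000 = 3.142e+04 rad/s.
Step 2 — Component impedances:
  R: Z = R = 41.3 Ω
  L: Z = jωL = j·3.142e+04·0.00144 = 0 + j45.24 Ω
Step 3 — Series combination: Z_total = R + L = 41.3 + j45.24 Ω = 61.26∠47.6° Ω.
Step 4 — Source phasor: V = 110∠-1.0° V = 110 - j1.92 V.
Step 5 — Ohm's law: I = V / Z_total = (110 - j1.92) / (41.3 + j45.24) = 1.187 - j1.347 A.
Step 6 — Convert to polar: |I| = 1.796 A, ∠I = -48.6°.

I = 1.796∠-48.6° A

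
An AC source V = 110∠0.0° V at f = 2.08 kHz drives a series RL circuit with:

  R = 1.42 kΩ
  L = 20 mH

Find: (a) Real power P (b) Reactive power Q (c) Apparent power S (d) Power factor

Step 1 — Angular frequency: ω = 2π·f = 2π·2080 = 1.307e+04 rad/s.
Step 2 — Component impedances:
  R: Z = R = 1420 Ω
  L: Z = jωL = j·1.307e+04·0.02 = 0 + j261.4 Ω
Step 3 — Series combination: Z_total = R + L = 1420 + j261.4 Ω = 1444∠10.4° Ω.
Step 4 — Source phasor: V = 110∠0.0° V = 110 V.
Step 5 — Current: I = V / Z = 0.07493 - j0.01379 A = 0.07618∠-10.4° A.
Step 6 — Complex power: S = V·I* = 8.242 + j1.517 VA.
Step 7 — Real power: P = Re(S) = 8.242 W.
Step 8 — Reactive power: Q = Im(S) = 1.517 VAR.
Step 9 — Apparent power: |S| = 8.38 VA.
Step 10 — Power factor: PF = P/|S| = 0.9835 (lagging).

(a) P = 8.242 W  (b) Q = 1.517 VAR  (c) S = 8.38 VA  (d) PF = 0.9835 (lagging)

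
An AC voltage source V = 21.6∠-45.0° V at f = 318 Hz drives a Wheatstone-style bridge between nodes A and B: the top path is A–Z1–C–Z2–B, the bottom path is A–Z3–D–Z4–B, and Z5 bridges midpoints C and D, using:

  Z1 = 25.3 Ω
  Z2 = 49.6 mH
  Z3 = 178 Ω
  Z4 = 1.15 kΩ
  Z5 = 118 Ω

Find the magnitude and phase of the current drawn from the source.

Step 1 — Angular frequency: ω = 2π·f = 2π·318 = 1998 rad/s.
Step 2 — Component impedances:
  Z1: Z = R = 25.3 Ω
  Z2: Z = jωL = j·1998·0.0496 = 0 + j99.1 Ω
  Z3: Z = R = 178 Ω
  Z4: Z = R = 1150 Ω
  Z5: Z = R = 118 Ω
Step 3 — Bridge requires nodal analysis (the Z5 bridge couples midpoints C and D, so the two paths cannot be reduced to a simple series/parallel combination). Setting node B to ground and injecting 1 A at node A, the 3-node admittance system at A, C, D solves to V_A = Z_AB = 31.08 + j96.97 Ω = 101.8∠72.2° Ω.
Step 4 — Source phasor: V = 21.6∠-45.0° V = 15.27 - j15.27 V.
Step 5 — Ohm's law: I = V / Z_total = (15.27 - j15.27) / (31.08 + j96.97) = -0.09705 - j0.1886 A.
Step 6 — Convert to polar: |I| = 0.2121 A, ∠I = -117.2°.

I = 0.2121∠-117.2° A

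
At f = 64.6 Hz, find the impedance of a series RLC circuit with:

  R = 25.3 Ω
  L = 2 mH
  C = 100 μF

Step 1 — Angular frequency: ω = 2π·f = 2π·64.6 = 405.9 rad/s.
Step 2 — Component impedances:
  R: Z = R = 25.3 Ω
  L: Z = jωL = j·405.9·0.002 = 0 + j0.8118 Ω
  C: Z = 1/(jωC) = -j/(ω·C) = 0 - j24.64 Ω
Step 3 — Series combination: Z_total = R + L + C = 25.3 - j23.83 Ω = 34.75∠-43.3° Ω.

Z = 25.3 - j23.83 Ω = 34.75∠-43.3° Ω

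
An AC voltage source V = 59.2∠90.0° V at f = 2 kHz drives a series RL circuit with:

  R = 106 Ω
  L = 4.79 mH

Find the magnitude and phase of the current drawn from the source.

Step 1 — Angular frequency: ω = 2π·f = 2π·2000 = 1.257e+04 rad/s.
Step 2 — Component impedances:
  R: Z = R = 106 Ω
  L: Z = jωL = j·1.257e+04·0.00479 = 0 + j60.19 Ω
Step 3 — Series combination: Z_total = R + L = 106 + j60.19 Ω = 121.9∠29.6° Ω.
Step 4 — Source phasor: V = 59.2∠90.0° V = 0 + j59.2 V.
Step 5 — Ohm's law: I = V / Z_total = (0 + j59.2) / (106 + j60.19) = 0.2398 + j0.4223 A.
Step 6 — Convert to polar: |I| = 0.4857 A, ∠I = 60.4°.

I = 0.4857∠60.4° A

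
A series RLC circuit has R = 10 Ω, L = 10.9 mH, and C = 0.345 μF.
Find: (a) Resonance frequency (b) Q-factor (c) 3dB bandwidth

Step 1 — Resonance: ω₀ = 1/√(LC) = 1/√(0.0109·3.45e-07) = 1.631e+04 rad/s.
Step 2 — f₀ = ω₀/(2π) = 2595 Hz.
Step 3 — Series Q: Q = ω₀L/R = 1.631e+04·0.0109/10 = 17.77.
Step 4 — Bandwidth: Δω = ω₀/Q = 917.4 rad/s; BW = Δω/(2π) = 146 Hz.

(a) f₀ = 2595 Hz  (b) Q = 17.77  (c) BW = 146 Hz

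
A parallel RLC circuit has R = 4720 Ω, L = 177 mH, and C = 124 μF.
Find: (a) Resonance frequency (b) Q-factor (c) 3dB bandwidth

Step 1 — Resonance: ω₀ = 1/√(LC) = 1/√(0.177·0.000124) = 213.5 rad/s.
Step 2 — f₀ = ω₀/(2π) = 33.97 Hz.
Step 3 — Parallel Q: Q = R/(ω₀L) = 4720/(213.5·0.177) = 124.9.
Step 4 — Bandwidth: Δω = ω₀/Q = 1.709 rad/s; BW = Δω/(2π) = 0.2719 Hz.

(a) f₀ = 33.97 Hz  (b) Q = 124.9  (c) BW = 0.2719 Hz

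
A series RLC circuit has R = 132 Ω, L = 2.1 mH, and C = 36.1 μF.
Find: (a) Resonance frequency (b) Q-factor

Step 1 — Resonance condition Im(Z)=0 gives ω₀ = 1/√(LC).
Step 2 — ω₀ = 1/√(0.0021·3.61e-05) = 3632 rad/s.
Step 3 — f₀ = ω₀/(2π) = 578 Hz.
Step 4 — Series Q: Q = ω₀L/R = 3632·0.0021/132 = 0.05778.

(a) f₀ = 578 Hz  (b) Q = 0.05778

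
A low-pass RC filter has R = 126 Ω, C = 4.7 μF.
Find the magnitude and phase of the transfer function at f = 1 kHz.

Step 1 — Angular frequency: ω = 2π·1000 = 6283 rad/s.
Step 2 — Transfer function: H(jω) = 1/(1 + jωRC).
Step 3 — Denominator: 1 + jωRC = 1 + j·6283·126·4.7e-06 = 1 + j3.721.
Step 4 — H = 0.06736 - j0.2506.
Step 5 — Magnitude: |H| = 0.2595 (-11.7 dB); phase: φ = -75.0°.

|H| = 0.2595 (-11.7 dB), φ = -75.0°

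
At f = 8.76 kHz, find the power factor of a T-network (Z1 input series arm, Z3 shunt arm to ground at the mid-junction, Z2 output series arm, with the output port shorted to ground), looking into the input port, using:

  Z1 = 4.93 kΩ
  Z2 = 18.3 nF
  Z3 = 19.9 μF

Step 1 — Angular frequency: ω = 2π·f = 2π·8760 = 5.504e+04 rad/s.
Step 2 — Component impedances:
  Z1: Z = R = 4930 Ω
  Z2: Z = 1/(jωC) = -j/(ω·C) = 0 - j992.8 Ω
  Z3: Z = 1/(jωC) = -j/(ω·C) = 0 - j0.913 Ω
Step 3 — With the output port shorted to ground, the output series arm Z2 runs from the junction to ground; the shunt arm Z3 also runs from the junction to ground. They appear in parallel: Z3 || Z2 = 0 - j0.9121 Ω.
Step 4 — Series with input arm Z1: Z_in = Z1 + (Z3 || Z2) = 4930 - j0.9121 Ω = 4930∠-0.0° Ω.
Step 5 — Power factor: PF = cos(φ) = Re(Z)/|Z| = 4930/4930 = 1.
Step 6 — Type: Im(Z) = -0.9121 ⇒ leading (phase φ = -0.0°).

PF = 1 (leading, φ = -0.0°)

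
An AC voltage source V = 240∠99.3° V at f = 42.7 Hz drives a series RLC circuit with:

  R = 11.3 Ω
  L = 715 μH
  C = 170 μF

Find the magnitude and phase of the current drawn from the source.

Step 1 — Angular frequency: ω = 2π·f = 2π·42.7 = 268.3 rad/s.
Step 2 — Component impedances:
  R: Z = R = 11.3 Ω
  L: Z = jωL = j·268.3·0.000715 = 0 + j0.1918 Ω
  C: Z = 1/(jωC) = -j/(ω·C) = 0 - j21.93 Ω
Step 3 — Series combination: Z_total = R + L + C = 11.3 - j21.73 Ω = 24.5∠-62.5° Ω.
Step 4 — Source phasor: V = 240∠99.3° V = -38.78 + j236.8 V.
Step 5 — Ohm's law: I = V / Z_total = (-38.78 + j236.8) / (11.3 - j21.73) = -9.309 + j3.056 A.
Step 6 — Convert to polar: |I| = 9.798 A, ∠I = 161.8°.

I = 9.798∠161.8° A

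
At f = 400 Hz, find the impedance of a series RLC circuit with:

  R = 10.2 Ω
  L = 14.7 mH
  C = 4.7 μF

Step 1 — Angular frequency: ω = 2π·f = 2π·400 = 2513 rad/s.
Step 2 — Component impedances:
  R: Z = R = 10.2 Ω
  L: Z = jωL = j·2513·0.0147 = 0 + j36.95 Ω
  C: Z = 1/(jωC) = -j/(ω·C) = 0 - j84.66 Ω
Step 3 — Series combination: Z_total = R + L + C = 10.2 - j47.71 Ω = 48.79∠-77.9° Ω.

Z = 10.2 - j47.71 Ω = 48.79∠-77.9° Ω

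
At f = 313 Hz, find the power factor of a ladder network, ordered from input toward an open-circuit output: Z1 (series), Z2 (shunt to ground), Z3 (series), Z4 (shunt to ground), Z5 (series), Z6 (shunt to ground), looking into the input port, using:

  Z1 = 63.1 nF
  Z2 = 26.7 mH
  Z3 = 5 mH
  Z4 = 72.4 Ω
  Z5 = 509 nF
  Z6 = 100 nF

Step 1 — Angular frequency: ω = 2π·f = 2π·313 = 1967 rad/s.
Step 2 — Component impedances:
  Z1: Z = 1/(jωC) = -j/(ω·C) = 0 - j8058 Ω
  Z2: Z = jωL = j·1967·0.0267 = 0 + j52.51 Ω
  Z3: Z = jωL = j·1967·0.005 = 0 + j9.833 Ω
  Z4: Z = R = 72.4 Ω
  Z5: Z = 1/(jωC) = -j/(ω·C) = 0 - j999 Ω
  Z6: Z = 1/(jωC) = -j/(ω·C) = 0 - j5085 Ω
Step 3 — Ladder network (open output): work backward from the far end, alternating series and parallel combinations. Z_in = 22.13 - j8025 Ω = 8025∠-89.8° Ω.
Step 4 — Power factor: PF = cos(φ) = Re(Z)/|Z| = 22.128/8024.7 = 0.002757.
Step 5 — Type: Im(Z) = -8025 ⇒ leading (phase φ = -89.8°).

PF = 0.002757 (leading, φ = -89.8°)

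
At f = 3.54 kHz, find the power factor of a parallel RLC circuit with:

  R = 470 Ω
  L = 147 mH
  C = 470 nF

Step 1 — Angular frequency: ω = 2π·f = 2π·3540 = 2.224e+04 rad/s.
Step 2 — Component impedances:
  R: Z = R = 470 Ω
  L: Z = jωL = j·2.224e+04·0.147 = 0 + j3270 Ω
  C: Z = 1/(jωC) = -j/(ω·C) = 0 - j95.66 Ω
Step 3 — Parallel combination: 1/Z_total = 1/R + 1/L + 1/C; Z_total = 19.79 - j94.39 Ω = 96.44∠-78.2° Ω.
Step 4 — Power factor: PF = cos(φ) = Re(Z)/|Z| = 19.79/96.44 = 0.2052.
Step 5 — Type: Im(Z) = -94.39 ⇒ leading (phase φ = -78.2°).

PF = 0.2052 (leading, φ = -78.2°)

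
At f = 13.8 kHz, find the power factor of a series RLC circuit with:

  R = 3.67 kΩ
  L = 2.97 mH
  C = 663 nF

Step 1 — Angular frequency: ω = 2π·f = 2π·1.38e+04 = 8.671e+04 rad/s.
Step 2 — Component impedances:
  R: Z = R = 3670 Ω
  L: Z = jωL = j·8.671e+04·0.00297 = 0 + j257.5 Ω
  C: Z = 1/(jωC) = -j/(ω·C) = 0 - j17.4 Ω
Step 3 — Series combination: Z_total = R + L + C = 3670 + j240.1 Ω = 3678∠3.7° Ω.
Step 4 — Power factor: PF = cos(φ) = Re(Z)/|Z| = 3670/3677.8 = 0.9979.
Step 5 — Type: Im(Z) = 240.1 ⇒ lagging (phase φ = 3.7°).

PF = 0.9979 (lagging, φ = 3.7°)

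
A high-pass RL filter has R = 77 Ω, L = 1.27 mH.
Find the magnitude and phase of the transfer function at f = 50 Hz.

Step 1 — Angular frequency: ω = 2π·50 = 314.2 rad/s.
Step 2 — Transfer function: H(jω) = jωL/(R + jωL).
Step 3 — Numerator jωL = j·0.399; denominator R + jωL = 77 + j0.399.
Step 4 — H = 2.685e-05 + j0.005181.
Step 5 — Magnitude: |H| = 0.005182 (-45.7 dB); phase: φ = 89.7°.

|H| = 0.005182 (-45.7 dB), φ = 89.7°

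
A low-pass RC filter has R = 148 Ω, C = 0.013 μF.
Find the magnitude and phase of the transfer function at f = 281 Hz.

Step 1 — Angular frequency: ω = 2π·281 = 1766 rad/s.
Step 2 — Transfer function: H(jω) = 1/(1 + jωRC).
Step 3 — Denominator: 1 + jωRC = 1 + j·1766·148·1.3e-08 = 1 + j0.003397.
Step 4 — H = 1 - j0.003397.
Step 5 — Magnitude: |H| = 1 (-0.0 dB); phase: φ = -0.2°.

|H| = 1 (-0.0 dB), φ = -0.2°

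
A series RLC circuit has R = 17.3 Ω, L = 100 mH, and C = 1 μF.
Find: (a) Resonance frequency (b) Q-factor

Step 1 — Resonance condition Im(Z)=0 gives ω₀ = 1/√(LC).
Step 2 — ω₀ = 1/√(0.1·1e-06) = 3162 rad/s.
Step 3 — f₀ = ω₀/(2π) = 503.3 Hz.
Step 4 — Series Q: Q = ω₀L/R = 3162·0.1/17.3 = 18.28.

(a) f₀ = 503.3 Hz  (b) Q = 18.28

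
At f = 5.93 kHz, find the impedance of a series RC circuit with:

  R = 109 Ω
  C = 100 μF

Step 1 — Angular frequency: ω = 2π·f = 2π·5930 = 3.726e+04 rad/s.
Step 2 — Component impedances:
  R: Z = R = 109 Ω
  C: Z = 1/(jωC) = -j/(ω·C) = 0 - j0.2684 Ω
Step 3 — Series combination: Z_total = R + C = 109 - j0.2684 Ω = 109∠-0.1° Ω.

Z = 109 - j0.2684 Ω = 109∠-0.1° Ω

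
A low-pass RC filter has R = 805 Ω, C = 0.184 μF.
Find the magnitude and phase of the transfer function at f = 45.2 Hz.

Step 1 — Angular frequency: ω = 2π·45.2 = 284 rad/s.
Step 2 — Transfer function: H(jω) = 1/(1 + jωRC).
Step 3 — Denominator: 1 + jωRC = 1 + j·284·805·1.84e-07 = 1 + j0.04207.
Step 4 — H = 0.9982 - j0.04199.
Step 5 — Magnitude: |H| = 0.9991 (-0.0 dB); phase: φ = -2.4°.

|H| = 0.9991 (-0.0 dB), φ = -2.4°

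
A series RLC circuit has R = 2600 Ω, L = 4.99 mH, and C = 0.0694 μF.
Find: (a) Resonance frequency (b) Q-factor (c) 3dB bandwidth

Step 1 — Resonance: ω₀ = 1/√(LC) = 1/√(0.00499·6.94e-08) = 5.374e+04 rad/s.
Step 2 — f₀ = ω₀/(2π) = 8552 Hz.
Step 3 — Series Q: Q = ω₀L/R = 5.374e+04·0.00499/2600 = 0.1031.
Step 4 — Bandwidth: Δω = ω₀/Q = 5.21e+05 rad/s; BW = Δω/(2π) = 8.293e+04 Hz.

(a) f₀ = 8552 Hz  (b) Q = 0.1031  (c) BW = 8.293e+04 Hz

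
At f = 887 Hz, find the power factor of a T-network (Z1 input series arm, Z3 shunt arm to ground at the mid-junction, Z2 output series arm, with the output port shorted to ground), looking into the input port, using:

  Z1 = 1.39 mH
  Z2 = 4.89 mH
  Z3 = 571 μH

Step 1 — Angular frequency: ω = 2π·f = 2π·887 = 5573 rad/s.
Step 2 — Component impedances:
  Z1: Z = jωL = j·5573·0.00139 = 0 + j7.747 Ω
  Z2: Z = jωL = j·5573·0.00489 = 0 + j27.25 Ω
  Z3: Z = jωL = j·5573·0.000571 = 0 + j3.182 Ω
Step 3 — With the output port shorted to ground, the output series arm Z2 runs from the junction to ground; the shunt arm Z3 also runs from the junction to ground. They appear in parallel: Z3 || Z2 = 0 + j2.85 Ω.
Step 4 — Series with input arm Z1: Z_in = Z1 + (Z3 || Z2) = 0 + j10.6 Ω = 10.6∠90.0° Ω.
Step 5 — Power factor: PF = cos(φ) = Re(Z)/|Z| = 0/10.6 = 0.
Step 6 — Type: Im(Z) = 10.6 ⇒ lagging (phase φ = 90.0°).

PF = 0 (lagging, φ = 90.0°)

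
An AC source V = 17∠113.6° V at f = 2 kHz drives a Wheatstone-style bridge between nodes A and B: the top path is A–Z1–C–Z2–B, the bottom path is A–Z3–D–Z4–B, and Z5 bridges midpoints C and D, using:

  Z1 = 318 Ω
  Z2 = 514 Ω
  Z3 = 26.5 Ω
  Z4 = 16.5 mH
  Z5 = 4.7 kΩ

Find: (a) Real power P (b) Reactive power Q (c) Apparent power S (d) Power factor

Step 1 — Angular frequency: ω = 2π·f = 2π·2000 = 1.257e+04 rad/s.
Step 2 — Component impedances:
  Z1: Z = R = 318 Ω
  Z2: Z = R = 514 Ω
  Z3: Z = R = 26.5 Ω
  Z4: Z = jωL = j·1.257e+04·0.0165 = 0 + j207.3 Ω
  Z5: Z = R = 4700 Ω
Step 3 — Bridge requires nodal analysis (the Z5 bridge couples midpoints C and D, so the two paths cannot be reduced to a simple series/parallel combination). Setting node B to ground and injecting 1 A at node A, the 3-node admittance system at A, C, D solves to V_A = Z_AB = 71.3 + j183.9 Ω = 197.3∠68.8° Ω.
Step 4 — Source phasor: V = 17∠113.6° V = -6.806 + j15.58 V.
Step 5 — Current: I = V / Z = 0.06116 + j0.06072 A = 0.08618∠44.8° A.
Step 6 — Complex power: S = V·I* = 0.5296 + j1.366 VA.
Step 7 — Real power: P = Re(S) = 0.5296 W.
Step 8 — Reactive power: Q = Im(S) = 1.366 VAR.
Step 9 — Apparent power: |S| = 1.465 VA.
Step 10 — Power factor: PF = P/|S| = 0.3615 (lagging).

(a) P = 0.5296 W  (b) Q = 1.366 VAR  (c) S = 1.465 VA  (d) PF = 0.3615 (lagging)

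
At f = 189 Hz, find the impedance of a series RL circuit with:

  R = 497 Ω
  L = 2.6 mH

Step 1 — Angular frequency: ω = 2π·f = 2π·189 = 1188 rad/s.
Step 2 — Component impedances:
  R: Z = R = 497 Ω
  L: Z = jωL = j·1188·0.0026 = 0 + j3.088 Ω
Step 3 — Series combination: Z_total = R + L = 497 + j3.088 Ω = 497∠0.4° Ω.

Z = 497 + j3.088 Ω = 497∠0.4° Ω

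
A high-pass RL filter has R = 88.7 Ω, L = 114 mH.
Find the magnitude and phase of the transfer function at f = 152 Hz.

Step 1 — Angular frequency: ω = 2π·152 = 955 rad/s.
Step 2 — Transfer function: H(jω) = jωL/(R + jωL).
Step 3 — Numerator jωL = j·108.9; denominator R + jωL = 88.7 + j108.9.
Step 4 — H = 0.6011 + j0.4897.
Step 5 — Magnitude: |H| = 0.7753 (-2.2 dB); phase: φ = 39.2°.

|H| = 0.7753 (-2.2 dB), φ = 39.2°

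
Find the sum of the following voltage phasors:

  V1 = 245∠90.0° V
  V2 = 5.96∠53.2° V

Step 1 — Convert each phasor to rectangular form:
  V1 = 245·(cos(90.0°) + j·sin(90.0°)) = 0 + j245 V
  V2 = 5.96·(cos(53.2°) + j·sin(53.2°)) = 3.57 + j4.772 V
Step 2 — Sum components: V_total = 3.57 + j249.8 V.
Step 3 — Convert to polar: |V_total| = 249.8 V, ∠V_total = 89.2°.

V_total = 249.8∠89.2° V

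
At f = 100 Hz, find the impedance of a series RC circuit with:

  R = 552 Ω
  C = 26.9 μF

Step 1 — Angular frequency: ω = 2π·f = 2π·100 = 628.3 rad/s.
Step 2 — Component impedances:
  R: Z = R = 552 Ω
  C: Z = 1/(jωC) = -j/(ω·C) = 0 - j59.17 Ω
Step 3 — Series combination: Z_total = R + C = 552 - j59.17 Ω = 555.2∠-6.1° Ω.

Z = 552 - j59.17 Ω = 555.2∠-6.1° Ω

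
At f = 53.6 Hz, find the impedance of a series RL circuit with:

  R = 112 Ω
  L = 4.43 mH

Step 1 — Angular frequency: ω = 2π·f = 2π·53.6 = 336.8 rad/s.
Step 2 — Component impedances:
  R: Z = R = 112 Ω
  L: Z = jωL = j·336.8·0.00443 = 0 + j1.492 Ω
Step 3 — Series combination: Z_total = R + L = 112 + j1.492 Ω = 112∠0.8° Ω.

Z = 112 + j1.492 Ω = 112∠0.8° Ω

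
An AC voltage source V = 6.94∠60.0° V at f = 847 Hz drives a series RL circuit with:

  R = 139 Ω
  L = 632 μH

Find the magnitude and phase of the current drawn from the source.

Step 1 — Angular frequency: ω = 2π·f = 2π·847 = 5322 rad/s.
Step 2 — Component impedances:
  R: Z = R = 139 Ω
  L: Z = jωL = j·5322·0.000632 = 0 + j3.363 Ω
Step 3 — Series combination: Z_total = R + L = 139 + j3.363 Ω = 139∠1.4° Ω.
Step 4 — Source phasor: V = 6.94∠60.0° V = 3.47 + j6.01 V.
Step 5 — Ohm's law: I = V / Z_total = (3.47 + j6.01) / (139 + j3.363) = 0.026 + j0.04261 A.
Step 6 — Convert to polar: |I| = 0.04991 A, ∠I = 58.6°.

I = 0.04991∠58.6° A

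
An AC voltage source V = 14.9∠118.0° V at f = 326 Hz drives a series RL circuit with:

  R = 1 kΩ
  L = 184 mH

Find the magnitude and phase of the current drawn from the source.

Step 1 — Angular frequency: ω = 2π·f = 2π·326 = 2048 rad/s.
Step 2 — Component impedances:
  R: Z = R = 1000 Ω
  L: Z = jωL = j·2048·0.184 = 0 + j376.9 Ω
Step 3 — Series combination: Z_total = R + L = 1000 + j376.9 Ω = 1069∠20.7° Ω.
Step 4 — Source phasor: V = 14.9∠118.0° V = -6.995 + j13.16 V.
Step 5 — Ohm's law: I = V / Z_total = (-6.995 + j13.16) / (1000 + j376.9) = -0.001783 + j0.01383 A.
Step 6 — Convert to polar: |I| = 0.01394 A, ∠I = 97.3°.

I = 0.01394∠97.3° A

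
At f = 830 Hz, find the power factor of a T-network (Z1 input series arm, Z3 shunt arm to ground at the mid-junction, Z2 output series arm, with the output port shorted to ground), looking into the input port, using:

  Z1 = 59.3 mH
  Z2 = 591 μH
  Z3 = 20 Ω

Step 1 — Angular frequency: ω = 2π·f = 2π·830 = 5215 rad/s.
Step 2 — Component impedances:
  Z1: Z = jωL = j·5215·0.0593 = 0 + j309.3 Ω
  Z2: Z = jωL = j·5215·0.000591 = 0 + j3.082 Ω
  Z3: Z = R = 20 Ω
Step 3 — With the output port shorted to ground, the output series arm Z2 runs from the junction to ground; the shunt arm Z3 also runs from the junction to ground. They appear in parallel: Z3 || Z2 = 0.4639 + j3.011 Ω.
Step 4 — Series with input arm Z1: Z_in = Z1 + (Z3 || Z2) = 0.4639 + j312.3 Ω = 312.3∠89.9° Ω.
Step 5 — Power factor: PF = cos(φ) = Re(Z)/|Z| = 0.46395/312.26 = 0.001486.
Step 6 — Type: Im(Z) = 312.3 ⇒ lagging (phase φ = 89.9°).

PF = 0.001486 (lagging, φ = 89.9°)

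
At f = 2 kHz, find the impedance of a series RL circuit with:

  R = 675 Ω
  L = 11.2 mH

Step 1 — Angular frequency: ω = 2π·f = 2π·2000 = 1.257e+04 rad/s.
Step 2 — Component impedances:
  R: Z = R = 675 Ω
  L: Z = jωL = j·1.257e+04·0.0112 = 0 + j140.7 Ω
Step 3 — Series combination: Z_total = R + L = 675 + j140.7 Ω = 689.5∠11.8° Ω.

Z = 675 + j140.7 Ω = 689.5∠11.8° Ω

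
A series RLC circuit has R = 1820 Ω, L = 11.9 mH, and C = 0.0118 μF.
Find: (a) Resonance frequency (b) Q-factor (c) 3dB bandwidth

Step 1 — Resonance: ω₀ = 1/√(LC) = 1/√(0.0119·1.18e-08) = 8.439e+04 rad/s.
Step 2 — f₀ = ω₀/(2π) = 1.343e+04 Hz.
Step 3 — Series Q: Q = ω₀L/R = 8.439e+04·0.0119/1820 = 0.5518.
Step 4 — Bandwidth: Δω = ω₀/Q = 1.529e+05 rad/s; BW = Δω/(2π) = 2.434e+04 Hz.

(a) f₀ = 1.343e+04 Hz  (b) Q = 0.5518  (c) BW = 2.434e+04 Hz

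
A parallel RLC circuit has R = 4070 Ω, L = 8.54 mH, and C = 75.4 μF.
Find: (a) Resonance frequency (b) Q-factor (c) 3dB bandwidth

Step 1 — Resonance: ω₀ = 1/√(LC) = 1/√(0.00854·7.54e-05) = 1246 rad/s.
Step 2 — f₀ = ω₀/(2π) = 198.3 Hz.
Step 3 — Parallel Q: Q = R/(ω₀L) = 4070/(1246·0.00854) = 382.4.
Step 4 — Bandwidth: Δω = ω₀/Q = 3.259 rad/s; BW = Δω/(2π) = 0.5186 Hz.

(a) f₀ = 198.3 Hz  (b) Q = 382.4  (c) BW = 0.5186 Hz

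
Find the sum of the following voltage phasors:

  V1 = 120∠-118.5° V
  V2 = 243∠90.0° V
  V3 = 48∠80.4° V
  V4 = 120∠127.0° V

Step 1 — Convert each phasor to rectangular form:
  V1 = 120·(cos(-118.5°) + j·sin(-118.5°)) = -57.26 - j105.5 V
  V2 = 243·(cos(90.0°) + j·sin(90.0°)) = 0 + j243 V
  V3 = 48·(cos(80.4°) + j·sin(80.4°)) = 8.005 + j47.33 V
  V4 = 120·(cos(127.0°) + j·sin(127.0°)) = -72.22 + j95.84 V
Step 2 — Sum components: V_total = -121.5 + j280.7 V.
Step 3 — Convert to polar: |V_total| = 305.9 V, ∠V_total = 113.4°.

V_total = 305.9∠113.4° V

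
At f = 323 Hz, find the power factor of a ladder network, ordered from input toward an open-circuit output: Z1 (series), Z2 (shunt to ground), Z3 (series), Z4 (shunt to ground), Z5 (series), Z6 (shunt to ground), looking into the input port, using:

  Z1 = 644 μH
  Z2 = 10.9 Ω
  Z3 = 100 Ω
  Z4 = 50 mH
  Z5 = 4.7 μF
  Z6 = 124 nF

Step 1 — Angular frequency: ω = 2π·f = 2π·323 = 2029 rad/s.
Step 2 — Component impedances:
  Z1: Z = jωL = j·2029·0.000644 = 0 + j1.307 Ω
  Z2: Z = R = 10.9 Ω
  Z3: Z = R = 100 Ω
  Z4: Z = jωL = j·2029·0.05 = 0 + j101.5 Ω
  Z5: Z = 1/(jωC) = -j/(ω·C) = 0 - j104.8 Ω
  Z6: Z = 1/(jωC) = -j/(ω·C) = 0 - j3974 Ω
Step 3 — Ladder network (open output): work backward from the far end, alternating series and parallel combinations. Z_in = 10.33 + j1.842 Ω = 10.49∠10.1° Ω.
Step 4 — Power factor: PF = cos(φ) = Re(Z)/|Z| = 10.33/10.493 = 0.9845.
Step 5 — Type: Im(Z) = 1.842 ⇒ lagging (phase φ = 10.1°).

PF = 0.9845 (lagging, φ = 10.1°)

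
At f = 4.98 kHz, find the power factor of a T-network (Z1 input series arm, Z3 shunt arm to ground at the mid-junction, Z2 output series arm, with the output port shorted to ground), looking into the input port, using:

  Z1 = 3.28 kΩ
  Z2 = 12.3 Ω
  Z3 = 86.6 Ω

Step 1 — Angular frequency: ω = 2π·f = 2π·4980 = 3.129e+04 rad/s.
Step 2 — Component impedances:
  Z1: Z = R = 3280 Ω
  Z2: Z = R = 12.3 Ω
  Z3: Z = R = 86.6 Ω
Step 3 — With the output port shorted to ground, the output series arm Z2 runs from the junction to ground; the shunt arm Z3 also runs from the junction to ground. They appear in parallel: Z3 || Z2 = 10.77 Ω.
Step 4 — Series with input arm Z1: Z_in = Z1 + (Z3 || Z2) = 3291 Ω = 3291∠0.0° Ω.
Step 5 — Power factor: PF = cos(φ) = Re(Z)/|Z| = 3291/3291 = 1.
Step 6 — Type: Im(Z) = 0 ⇒ unity (phase φ = 0.0°).

PF = 1 (unity, φ = 0.0°)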